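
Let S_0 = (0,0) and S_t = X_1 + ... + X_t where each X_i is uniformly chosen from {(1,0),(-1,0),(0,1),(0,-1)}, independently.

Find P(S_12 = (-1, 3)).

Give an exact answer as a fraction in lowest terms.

Answer: 49005/2097152

Derivation:
Let h be the number of horizontal steps (so 12-h are vertical). To end at (-1,3) need (h-1)/2 right-steps and ((12-h)+3)/2 up-steps.
Sum over h with 1 ≤ h ≤ 9, h ≡ 1 (mod 2), 12-h ≡ 1 (mod 2):
h=1: C(12,1)·C(1,0)·C(11,7) = 12·1·330 = 3960
h=3: C(12,3)·C(3,1)·C(9,6) = 220·3·84 = 55440
h=5: C(12,5)·C(5,2)·C(7,5) = 792·10·21 = 166320
h=7: C(12,7)·C(7,3)·C(5,4) = 792·35·5 = 138600
h=9: C(12,9)·C(9,4)·C(3,3) = 220·126·1 = 27720
Total favorable: 392040
Total paths: 4^12 = 16777216
P = 392040/16777216 = 49005/2097152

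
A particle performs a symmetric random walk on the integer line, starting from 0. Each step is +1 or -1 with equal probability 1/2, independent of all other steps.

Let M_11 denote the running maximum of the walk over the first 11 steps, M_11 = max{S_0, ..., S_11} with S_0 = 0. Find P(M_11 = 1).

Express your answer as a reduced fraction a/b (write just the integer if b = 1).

Let M_11 = max(S_0,...,S_11). Use the reflection principle: for j ≥ 1, #{paths with M_11 ≥ j} = #{S_11 ≥ j} + #{S_11 ≥ j+1}.
By reflection, #{M_11 ≥ 1} = #{S_11 ≥ 1} + #{S_11 ≥ 2} = 1024 + 562 = 1586.
#{M_11 ≥ 2} = #{S_11 ≥ 2} + #{S_11 ≥ 3} = 562 + 562 = 1124.
#{M_11 = 1} = 1586 - 1124 = 462.
P(M_11 = 1) = 462/2048 = 231/1024

Answer: 231/1024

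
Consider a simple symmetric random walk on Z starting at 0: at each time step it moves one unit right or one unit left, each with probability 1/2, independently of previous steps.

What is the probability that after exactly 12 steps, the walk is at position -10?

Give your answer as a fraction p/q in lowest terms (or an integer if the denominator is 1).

To reach position -10 after 12 steps: need 1 step of +1 and 11 of -1.
Favorable paths: C(12,1) = 12
Total paths: 2^12 = 4096
P = 12/4096 = 3/1024

Answer: 3/1024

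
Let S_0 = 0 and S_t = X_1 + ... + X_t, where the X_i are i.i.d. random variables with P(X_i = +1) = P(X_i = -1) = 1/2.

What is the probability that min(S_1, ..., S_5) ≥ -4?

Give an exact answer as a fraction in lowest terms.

Let f(t,s) = #length-t paths at position s with S_1..S_t all ≥ -4.
f(t,s) = f(t-1,s-1) + f(t-1,s+1) for s ≥ -4; f(t,s) = 0 for s < -4.
t=0: f(0,0)=1
t=1: f(1,-1)=1 f(1,1)=1
t=2: f(2,-2)=1 f(2,0)=2 f(2,2)=1
t=3: f(3,-3)=1 f(3,-1)=3 f(3,1)=3 f(3,3)=1
t=4: f(4,-4)=1 f(4,-2)=4 f(4,0)=6 f(4,2)=4 f(4,4)=1
t=5: f(5,-3)=5 f(5,-1)=10 f(5,1)=10 f(5,3)=5 f(5,5)=1
Σ_s f(5,s) = 31
P = 31/32 = 31/32

Answer: 31/32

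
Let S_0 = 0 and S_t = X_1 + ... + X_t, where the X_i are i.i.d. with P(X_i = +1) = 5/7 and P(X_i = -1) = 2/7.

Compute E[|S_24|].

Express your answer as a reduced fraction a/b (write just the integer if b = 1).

Answer: 282635109287181110472/27368747340080916343

Derivation:
S_24 takes values m ≡ 0 (mod 2) with |m| ≤ 24; P(S_24=m) = C(24,(24+m)/2) · (5/7)^((24+m)/2) · (2/7)^((24-m)/2).
Distribution: P(S=-24)=16777216/191581231380566414401, P(S=-22)=1006632960/191581231380566414401, P(S=-20)=28940697600/191581231380566414401, P(S=-18)=530579456000/191581231380566414401, P(S=-16)=994836480000/27368747340080916343, P(S=-14)=9948364800000/27368747340080916343, P(S=-12)=78757888000000/27368747340080916343, P(S=-10)=3544104960000000/191581231380566414401, P(S=-8)=18828057600000000/191581231380566414401, P(S=-6)=83680256000000000/191581231380566414401, P(S=-4)=313800960000000000/191581231380566414401, P(S=-2)=142636800000000000/27368747340080916343, P(S=0)=386308000000000000/27368747340080916343, P(S=2)=891480000000000000/27368747340080916343, P(S=4)=12257850000000000000/191581231380566414401, P(S=6)=20429750000000000000/191581231380566414401, P(S=8)=28729335937500000000/191581231380566414401, P(S=10)=33799218750000000000/191581231380566414401, P(S=12)=4694335937500000000/27368747340080916343, P(S=14)=3706054687500000000/27368747340080916343, P(S=16)=2316284179687500000/27368747340080916343, P(S=18)=7720947265625000000/191581231380566414401, P(S=20)=2632141113281250000/191581231380566414401, P(S=22)=572204589843750000/191581231380566414401, P(S=24)=59604644775390625/191581231380566414401
E[|S_24|] = Σ_m |m|·P(S_24=m) = 282635109287181110472/27368747340080916343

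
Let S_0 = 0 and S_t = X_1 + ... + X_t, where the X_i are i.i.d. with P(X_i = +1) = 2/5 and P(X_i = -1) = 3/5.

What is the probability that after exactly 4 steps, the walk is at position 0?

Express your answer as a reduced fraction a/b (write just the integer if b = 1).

Answer: 216/625

Derivation:
To be at 0 after 4 steps: need exactly 2 steps of +1 and 2 of -1.
Number of such sequences: C(4,2) = 6
Each has probability (2/5)^2 · (3/5)^2 = 36/625
P = 6 · 36/625 = 216/625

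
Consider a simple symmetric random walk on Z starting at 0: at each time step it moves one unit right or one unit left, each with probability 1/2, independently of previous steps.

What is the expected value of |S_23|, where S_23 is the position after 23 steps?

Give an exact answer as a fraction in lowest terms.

Answer: 2028117/524288

Derivation:
S_23 takes values m ≡ 1 (mod 2) with |m| ≤ 23; P(S_23=m) = C(23,(23+m)/2)/2^23.
Total paths: 2^23 = 8388608
Distribution: P(S=-23)=1/8388608, P(S=-21)=23/8388608, P(S=-19)=253/8388608, P(S=-17)=1771/8388608, P(S=-15)=8855/8388608, P(S=-13)=33649/8388608, P(S=-11)=100947/8388608, P(S=-9)=245157/8388608, P(S=-7)=490314/8388608, P(S=-5)=817190/8388608, P(S=-3)=1144066/8388608, P(S=-1)=1352078/8388608, P(S=1)=1352078/8388608, P(S=3)=1144066/8388608, P(S=5)=817190/8388608, P(S=7)=490314/8388608, P(S=9)=245157/8388608, P(S=11)=100947/8388608, P(S=13)=33649/8388608, P(S=15)=8855/8388608, P(S=17)=1771/8388608, P(S=19)=253/8388608, P(S=21)=23/8388608, P(S=23)=1/8388608
E[|S_23|] = Σ_m |m|·P(S_23=m) = 32449872/8388608 = 2028117/524288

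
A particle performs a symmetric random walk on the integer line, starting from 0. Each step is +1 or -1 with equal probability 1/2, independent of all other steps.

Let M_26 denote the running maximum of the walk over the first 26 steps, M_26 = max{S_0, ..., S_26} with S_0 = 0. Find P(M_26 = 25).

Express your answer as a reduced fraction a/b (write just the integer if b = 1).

Answer: 1/67108864

Derivation:
Let M_26 = max(S_0,...,S_26). Use the reflection principle: for j ≥ 1, #{paths with M_26 ≥ j} = #{S_26 ≥ j} + #{S_26 ≥ j+1}.
By reflection, #{M_26 ≥ 25} = #{S_26 ≥ 25} + #{S_26 ≥ 26} = 1 + 1 = 2.
#{M_26 ≥ 26} = #{S_26 ≥ 26} + #{S_26 ≥ 27} = 1 + 0 = 1.
#{M_26 = 25} = 2 - 1 = 1.
P(M_26 = 25) = 1/67108864 = 1/67108864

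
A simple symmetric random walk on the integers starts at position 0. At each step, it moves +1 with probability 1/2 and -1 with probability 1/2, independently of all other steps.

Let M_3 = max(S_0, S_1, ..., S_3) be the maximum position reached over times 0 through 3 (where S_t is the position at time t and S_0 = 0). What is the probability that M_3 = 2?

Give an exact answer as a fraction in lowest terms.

Answer: 1/8

Derivation:
Let M_3 = max(S_0,...,S_3). Use the reflection principle: for j ≥ 1, #{paths with M_3 ≥ j} = #{S_3 ≥ j} + #{S_3 ≥ j+1}.
By reflection, #{M_3 ≥ 2} = #{S_3 ≥ 2} + #{S_3 ≥ 3} = 1 + 1 = 2.
#{M_3 ≥ 3} = #{S_3 ≥ 3} + #{S_3 ≥ 4} = 1 + 0 = 1.
#{M_3 = 2} = 2 - 1 = 1.
P(M_3 = 2) = 1/8 = 1/8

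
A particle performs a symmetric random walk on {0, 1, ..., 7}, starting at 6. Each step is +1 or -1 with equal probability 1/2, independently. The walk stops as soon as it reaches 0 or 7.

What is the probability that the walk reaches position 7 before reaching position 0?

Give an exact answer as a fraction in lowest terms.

Symmetric walk (p = 1/2): the harmonic-function argument gives P(hit 7 before 0 | start at 6) = a/N.
P = 6/7 = 6/7

Answer: 6/7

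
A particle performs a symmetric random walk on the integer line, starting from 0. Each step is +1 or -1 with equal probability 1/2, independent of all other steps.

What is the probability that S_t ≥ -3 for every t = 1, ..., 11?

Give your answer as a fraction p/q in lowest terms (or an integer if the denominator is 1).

Answer: 99/128

Derivation:
Let f(t,s) = #length-t paths at position s with S_1..S_t all ≥ -3.
f(t,s) = f(t-1,s-1) + f(t-1,s+1) for s ≥ -3; f(t,s) = 0 for s < -3.
t=0: f(0,0)=1
t=1: f(1,-1)=1 f(1,1)=1
t=2: f(2,-2)=1 f(2,0)=2 f(2,2)=1
t=3: f(3,-3)=1 f(3,-1)=3 f(3,1)=3 f(3,3)=1
t=4: f(4,-2)=4 f(4,0)=6 f(4,2)=4 f(4,4)=1
t=5: f(5,-3)=4 f(5,-1)=10 f(5,1)=10 f(5,3)=5 f(5,5)=1
t=6: f(6,-2)=14 f(6,0)=20 f(6,2)=15 f(6,4)=6 f(6,6)=1
t=7: f(7,-3)=14 f(7,-1)=34 f(7,1)=35 f(7,3)=21 f(7,5)=7 f(7,7)=1
t=8: f(8,-2)=48 f(8,0)=69 f(8,2)=56 f(8,4)=28 f(8,6)=8 f(8,8)=1
t=9: f(9,-3)=48 f(9,-1)=117 f(9,1)=125 f(9,3)=84 f(9,5)=36 f(9,7)=9 f(9,9)=1
t=10: f(10,-2)=165 f(10,0)=242 f(10,2)=209 f(10,4)=120 f(10,6)=45 f(10,8)=10 f(10,10)=1
t=11: f(11,-3)=165 f(11,-1)=407 f(11,1)=451 f(11,3)=329 f(11,5)=165 f(11,7)=55 f(11,9)=11 f(11,11)=1
Σ_s f(11,s) = 1584
P = 1584/2048 = 99/128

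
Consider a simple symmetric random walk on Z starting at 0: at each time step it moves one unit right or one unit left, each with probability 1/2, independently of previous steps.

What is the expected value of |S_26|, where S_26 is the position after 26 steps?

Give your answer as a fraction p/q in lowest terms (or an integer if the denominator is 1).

S_26 takes values m ≡ 0 (mod 2) with |m| ≤ 26; P(S_26=m) = C(26,(26+m)/2)/2^26.
Total paths: 2^26 = 67108864
Distribution: P(S=-26)=1/67108864, P(S=-24)=26/67108864, P(S=-22)=325/67108864, P(S=-20)=2600/67108864, P(S=-18)=14950/67108864, P(S=-16)=65780/67108864, P(S=-14)=230230/67108864, P(S=-12)=657800/67108864, P(S=-10)=1562275/67108864, P(S=-8)=3124550/67108864, P(S=-6)=5311735/67108864, P(S=-4)=7726160/67108864, P(S=-2)=9657700/67108864, P(S=0)=10400600/67108864, P(S=2)=9657700/67108864, P(S=4)=7726160/67108864, P(S=6)=5311735/67108864, P(S=8)=3124550/67108864, P(S=10)=1562275/67108864, P(S=12)=657800/67108864, P(S=14)=230230/67108864, P(S=16)=65780/67108864, P(S=18)=14950/67108864, P(S=20)=2600/67108864, P(S=22)=325/67108864, P(S=24)=26/67108864, P(S=26)=1/67108864
E[|S_26|] = Σ_m |m|·P(S_26=m) = 270415600/67108864 = 16900975/4194304

Answer: 16900975/4194304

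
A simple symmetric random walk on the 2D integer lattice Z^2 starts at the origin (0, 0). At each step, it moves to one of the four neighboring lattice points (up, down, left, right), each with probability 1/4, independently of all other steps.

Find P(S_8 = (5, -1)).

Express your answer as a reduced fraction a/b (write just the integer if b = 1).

Let h be the number of horizontal steps (so 8-h are vertical). To end at (5,-1) need (h+5)/2 right-steps and ((8-h)-1)/2 up-steps.
Sum over h with 5 ≤ h ≤ 7, h ≡ 1 (mod 2), 8-h ≡ 1 (mod 2):
h=5: C(8,5)·C(5,5)·C(3,1) = 56·1·3 = 168
h=7: C(8,7)·C(7,6)·C(1,0) = 8·7·1 = 56
Total favorable: 224
Total paths: 4^8 = 65536
P = 224/65536 = 7/2048

Answer: 7/2048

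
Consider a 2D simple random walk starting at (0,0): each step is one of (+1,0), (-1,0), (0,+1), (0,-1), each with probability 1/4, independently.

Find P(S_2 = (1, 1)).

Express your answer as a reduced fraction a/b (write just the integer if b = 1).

Answer: 1/8

Derivation:
Let h be the number of horizontal steps (so 2-h are vertical). To end at (1,1) need (h+1)/2 right-steps and ((2-h)+1)/2 up-steps.
Sum over h with 1 ≤ h ≤ 1, h ≡ 1 (mod 2), 2-h ≡ 1 (mod 2):
h=1: C(2,1)·C(1,1)·C(1,1) = 2·1·1 = 2
Total favorable: 2
Total paths: 4^2 = 16
P = 2/16 = 1/8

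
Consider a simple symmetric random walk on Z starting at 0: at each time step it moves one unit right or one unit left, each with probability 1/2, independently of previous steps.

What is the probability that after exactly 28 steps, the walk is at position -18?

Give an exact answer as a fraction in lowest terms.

To reach position -18 after 28 steps: need 5 steps of +1 and 23 of -1.
Favorable paths: C(28,5) = 98280
Total paths: 2^28 = 268435456
P = 98280/268435456 = 12285/33554432

Answer: 12285/33554432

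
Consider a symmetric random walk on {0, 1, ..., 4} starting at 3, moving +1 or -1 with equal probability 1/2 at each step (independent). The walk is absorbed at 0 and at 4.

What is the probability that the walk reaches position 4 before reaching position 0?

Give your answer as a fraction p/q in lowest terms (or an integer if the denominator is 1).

Answer: 3/4

Derivation:
Symmetric walk (p = 1/2): the harmonic-function argument gives P(hit 4 before 0 | start at 3) = a/N.
P = 3/4 = 3/4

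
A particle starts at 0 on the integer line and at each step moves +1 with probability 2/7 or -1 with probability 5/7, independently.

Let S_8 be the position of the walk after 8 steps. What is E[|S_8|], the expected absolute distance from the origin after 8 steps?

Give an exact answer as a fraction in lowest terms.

S_8 takes values m ≡ 0 (mod 2) with |m| ≤ 8; P(S_8=m) = C(8,(8+m)/2) · (2/7)^((8+m)/2) · (5/7)^((8-m)/2).
Distribution: P(S=-8)=390625/5764801, P(S=-6)=1250000/5764801, P(S=-4)=250000/823543, P(S=-2)=200000/823543, P(S=0)=100000/823543, P(S=2)=32000/823543, P(S=4)=6400/823543, P(S=6)=5120/5764801, P(S=8)=256/5764801
E[|S_8|] = Σ_m |m|·P(S_8=m) = 21084968/5764801

Answer: 21084968/5764801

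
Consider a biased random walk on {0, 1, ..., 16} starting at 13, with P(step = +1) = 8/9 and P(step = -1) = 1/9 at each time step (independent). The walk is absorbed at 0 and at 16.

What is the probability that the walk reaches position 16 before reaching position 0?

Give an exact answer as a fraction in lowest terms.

Biased walk: p = 8/9, q = 1/9, r = q/p = 1/8
Gambler's ruin: P(hit 16 before 0 | start at 13) = (1 - r^a)/(1 - r^N)
r^13 = 1/549755813888; r^16 = 1/281474976710656
P = (1 - 1/549755813888) / (1 - 1/281474976710656) = 549755813887/549755813888 / 281474976710655/281474976710656 = 40210710958592/40210710958665

Answer: 40210710958592/40210710958665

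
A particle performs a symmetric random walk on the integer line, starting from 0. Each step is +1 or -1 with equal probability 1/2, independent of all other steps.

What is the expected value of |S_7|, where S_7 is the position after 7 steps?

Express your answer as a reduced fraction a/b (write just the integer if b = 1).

S_7 takes values m ≡ 1 (mod 2) with |m| ≤ 7; P(S_7=m) = C(7,(7+m)/2)/2^7.
Total paths: 2^7 = 128
Distribution: P(S=-7)=1/128, P(S=-5)=7/128, P(S=-3)=21/128, P(S=-1)=35/128, P(S=1)=35/128, P(S=3)=21/128, P(S=5)=7/128, P(S=7)=1/128
E[|S_7|] = Σ_m |m|·P(S_7=m) = 280/128 = 35/16

Answer: 35/16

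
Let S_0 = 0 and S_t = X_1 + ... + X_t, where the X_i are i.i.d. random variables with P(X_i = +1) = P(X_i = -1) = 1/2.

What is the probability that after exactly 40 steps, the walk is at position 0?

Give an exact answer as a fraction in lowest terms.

To return to 0 after 40 steps: need exactly 20 steps of +1 and 20 of -1.
Favorable paths: C(40,20) = 137846528820
Total paths: 2^40 = 1099511627776
P = 137846528820/1099511627776 = 34461632205/274877906944

Answer: 34461632205/274877906944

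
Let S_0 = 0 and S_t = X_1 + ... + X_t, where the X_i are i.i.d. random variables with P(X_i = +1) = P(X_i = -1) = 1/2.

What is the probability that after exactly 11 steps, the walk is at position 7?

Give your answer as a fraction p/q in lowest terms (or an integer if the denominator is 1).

To reach position 7 after 11 steps: need 9 steps of +1 and 2 of -1.
Favorable paths: C(11,9) = 55
Total paths: 2^11 = 2048
P = 55/2048 = 55/2048

Answer: 55/2048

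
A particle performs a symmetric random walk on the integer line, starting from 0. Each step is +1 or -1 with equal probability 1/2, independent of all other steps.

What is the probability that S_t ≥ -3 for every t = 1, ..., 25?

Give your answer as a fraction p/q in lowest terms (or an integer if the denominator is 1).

Answer: 2414425/4194304

Derivation:
Let f(t,s) = #length-t paths at position s with S_1..S_t all ≥ -3.
f(t,s) = f(t-1,s-1) + f(t-1,s+1) for s ≥ -3; f(t,s) = 0 for s < -3.
t=0: f(0,0)=1
t=1: f(1,-1)=1 f(1,1)=1
t=2: f(2,-2)=1 f(2,0)=2 f(2,2)=1
t=3: f(3,-3)=1 f(3,-1)=3 f(3,1)=3 f(3,3)=1
t=4: f(4,-2)=4 f(4,0)=6 f(4,2)=4 f(4,4)=1
t=5: f(5,-3)=4 f(5,-1)=10 f(5,1)=10 f(5,3)=5 f(5,5)=1
t=6: f(6,-2)=14 f(6,0)=20 f(6,2)=15 f(6,4)=6 f(6,6)=1
t=7: f(7,-3)=14 f(7,-1)=34 f(7,1)=35 f(7,3)=21 f(7,5)=7 f(7,7)=1
t=8: f(8,-2)=48 f(8,0)=69 f(8,2)=56 f(8,4)=28 f(8,6)=8 f(8,8)=1
t=9: f(9,-3)=48 f(9,-1)=117 f(9,1)=125 f(9,3)=84 f(9,5)=36 f(9,7)=9 f(9,9)=1
t=10: f(10,-2)=165 f(10,0)=242 f(10,2)=209 f(10,4)=120 f(10,6)=45 f(10,8)=10 f(10,10)=1
t=11: f(11,-3)=165 f(11,-1)=407 f(11,1)=451 f(11,3)=329 f(11,5)=165 f(11,7)=55 f(11,9)=11 f(11,11)=1
t=12: f(12,-2)=572 f(12,0)=858 f(12,2)=780 f(12,4)=494 f(12,6)=220 f(12,8)=66 f(12,10)=12 f(12,12)=1
t=13: f(13,-3)=572 f(13,-1)=1430 f(13,1)=1638 f(13,3)=1274 f(13,5)=714 f(13,7)=286 f(13,9)=78 f(13,11)=13 f(13,13)=1
t=14: f(14,-2)=2002 f(14,0)=3068 f(14,2)=2912 f(14,4)=1988 f(14,6)=1000 f(14,8)=364 f(14,10)=91 f(14,12)=14 f(14,14)=1
t=15: f(15,-3)=2002 f(15,-1)=5070 f(15,1)=5980 f(15,3)=4900 f(15,5)=2988 f(15,7)=1364 f(15,9)=455 f(15,11)=105 f(15,13)=15 f(15,15)=1
t=16: f(16,-2)=7072 f(16,0)=11050 f(16,2)=10880 f(16,4)=7888 f(16,6)=4352 f(16,8)=1819 f(16,10)=560 f(16,12)=120 f(16,14)=16 f(16,16)=1
t=17: f(17,-3)=7072 f(17,-1)=18122 f(17,1)=21930 f(17,3)=18768 f(17,5)=12240 f(17,7)=6171 f(17,9)=2379 f(17,11)=680 f(17,13)=136 f(17,15)=17 f(17,17)=1
t=18: f(18,-2)=25194 f(18,0)=40052 f(18,2)=40698 f(18,4)=31008 f(18,6)=18411 f(18,8)=8550 f(18,10)=3059 f(18,12)=816 f(18,14)=153 f(18,16)=18 f(18,18)=1
t=19: f(19,-3)=25194 f(19,-1)=65246 f(19,1)=80750 f(19,3)=71706 f(19,5)=49419 f(19,7)=26961 f(19,9)=11609 f(19,11)=3875 f(19,13)=969 f(19,15)=171 f(19,17)=19 f(19,19)=1
t=20: f(20,-2)=90440 f(20,0)=145996 f(20,2)=152456 f(20,4)=121125 f(20,6)=76380 f(20,8)=38570 f(20,10)=15484 f(20,12)=4844 f(20,14)=1140 f(20,16)=190 f(20,18)=20 f(20,20)=1
t=21: f(21,-3)=90440 f(21,-1)=236436 f(21,1)=298452 f(21,3)=273581 f(21,5)=197505 f(21,7)=114950 f(21,9)=54054 f(21,11)=20328 f(21,13)=5984 f(21,15)=1330 f(21,17)=210 f(21,19)=21 f(21,21)=1
t=22: f(22,-2)=326876 f(22,0)=534888 f(22,2)=572033 f(22,4)=471086 f(22,6)=312455 f(22,8)=169004 f(22,10)=74382 f(22,12)=26312 f(22,14)=7314 f(22,16)=1540 f(22,18)=231 f(22,20)=22 f(22,22)=1
t=23: f(23,-3)=326876 f(23,-1)=861764 f(23,1)=1106921 f(23,3)=1043119 f(23,5)=783541 f(23,7)=481459 f(23,9)=243386 f(23,11)=100694 f(23,13)=33626 f(23,15)=8854 f(23,17)=1771 f(23,19)=253 f(23,21)=23 f(23,23)=1
t=24: f(24,-2)=1188640 f(24,0)=1968685 f(24,2)=2150040 f(24,4)=1826660 f(24,6)=1265000 f(24,8)=724845 f(24,10)=344080 f(24,12)=134320 f(24,14)=42480 f(24,16)=10625 f(24,18)=2024 f(24,20)=276 f(24,22)=24 f(24,24)=1
t=25: f(25,-3)=1188640 f(25,-1)=3157325 f(25,1)=4118725 f(25,3)=3976700 f(25,5)=3091660 f(25,7)=1989845 f(25,9)=1068925 f(25,11)=478400 f(25,13)=176800 f(25,15)=53105 f(25,17)=12649 f(25,19)=2300 f(25,21)=300 f(25,23)=25 f(25,25)=1
Σ_s f(25,s) = 19315400
P = 19315400/33554432 = 2414425/4194304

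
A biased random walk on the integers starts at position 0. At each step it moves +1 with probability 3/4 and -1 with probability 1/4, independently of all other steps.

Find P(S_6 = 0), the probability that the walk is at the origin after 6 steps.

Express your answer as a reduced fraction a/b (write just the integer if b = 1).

Answer: 135/1024

Derivation:
To be at 0 after 6 steps: need exactly 3 steps of +1 and 3 of -1.
Number of such sequences: C(6,3) = 20
Each has probability (3/4)^3 · (1/4)^3 = 27/4096
P = 20 · 27/4096 = 135/1024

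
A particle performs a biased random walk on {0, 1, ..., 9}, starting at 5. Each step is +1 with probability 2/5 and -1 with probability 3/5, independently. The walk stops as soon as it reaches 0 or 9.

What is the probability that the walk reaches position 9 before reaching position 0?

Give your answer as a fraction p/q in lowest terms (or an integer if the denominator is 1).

Biased walk: p = 2/5, q = 3/5, r = q/p = 3/2
Gambler's ruin: P(hit 9 before 0 | start at 5) = (1 - r^a)/(1 - r^N)
r^5 = 243/32; r^9 = 19683/512
P = (1 - 243/32) / (1 - 19683/512) = -211/32 / -19171/512 = 3376/19171

Answer: 3376/19171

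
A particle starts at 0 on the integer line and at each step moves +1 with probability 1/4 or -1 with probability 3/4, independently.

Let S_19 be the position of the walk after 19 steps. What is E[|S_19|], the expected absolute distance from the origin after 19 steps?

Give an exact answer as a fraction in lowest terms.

Answer: 163711838773/17179869184

Derivation:
S_19 takes values m ≡ 1 (mod 2) with |m| ≤ 19; P(S_19=m) = C(19,(19+m)/2) · (1/4)^((19+m)/2) · (3/4)^((19-m)/2).
Distribution: P(S=-19)=1162261467/274877906944, P(S=-17)=7360989291/274877906944, P(S=-15)=22082967873/274877906944, P(S=-13)=41712272649/274877906944, P(S=-11)=13904090883/68719476736, P(S=-9)=13904090883/68719476736, P(S=-7)=10814292909/68719476736, P(S=-5)=6694562277/68719476736, P(S=-3)=6694562277/137438953472, P(S=-1)=2727414261/137438953472, P(S=1)=909138087/137438953472, P(S=3)=247946751/137438953472, P(S=5)=27549639/68719476736, P(S=7)=4944807/68719476736, P(S=9)=706401/68719476736, P(S=11)=78489/68719476736, P(S=13)=26163/274877906944, P(S=15)=1539/274877906944, P(S=17)=57/274877906944, P(S=19)=1/274877906944
E[|S_19|] = Σ_m |m|·P(S_19=m) = 163711838773/17179869184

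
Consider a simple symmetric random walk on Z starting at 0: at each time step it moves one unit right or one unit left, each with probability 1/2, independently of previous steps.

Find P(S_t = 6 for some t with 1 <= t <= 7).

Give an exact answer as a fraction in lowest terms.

Count via complement. Let g(t,s) = #length-t paths at position s with S_1..S_t all ≠ 6.
g(t,s) = g(t-1,s-1) + g(t-1,s+1) for s ≠ 6; g(t,6) = 0.
t=0: g(0,0)=1
t=1: g(1,-1)=1 g(1,1)=1
t=2: g(2,-2)=1 g(2,0)=2 g(2,2)=1
t=3: g(3,-3)=1 g(3,-1)=3 g(3,1)=3 g(3,3)=1
t=4: g(4,-4)=1 g(4,-2)=4 g(4,0)=6 g(4,2)=4 g(4,4)=1
t=5: g(5,-5)=1 g(5,-3)=5 g(5,-1)=10 g(5,1)=10 g(5,3)=5 g(5,5)=1
t=6: g(6,-6)=1 g(6,-4)=6 g(6,-2)=15 g(6,0)=20 g(6,2)=15 g(6,4)=6
t=7: g(7,-7)=1 g(7,-5)=7 g(7,-3)=21 g(7,-1)=35 g(7,1)=35 g(7,3)=21 g(7,5)=6
Paths never hitting 6: Σ_s g(7,s) = 126
Paths hitting 6: 2^7 - 126 = 2
P = 2/128 = 1/64

Answer: 1/64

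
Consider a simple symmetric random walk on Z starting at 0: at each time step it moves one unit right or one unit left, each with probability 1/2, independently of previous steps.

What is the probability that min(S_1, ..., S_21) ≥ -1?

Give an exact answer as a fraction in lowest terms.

Let f(t,s) = #length-t paths at position s with S_1..S_t all ≥ -1.
f(t,s) = f(t-1,s-1) + f(t-1,s+1) for s ≥ -1; f(t,s) = 0 for s < -1.
t=0: f(0,0)=1
t=1: f(1,-1)=1 f(1,1)=1
t=2: f(2,0)=2 f(2,2)=1
t=3: f(3,-1)=2 f(3,1)=3 f(3,3)=1
t=4: f(4,0)=5 f(4,2)=4 f(4,4)=1
t=5: f(5,-1)=5 f(5,1)=9 f(5,3)=5 f(5,5)=1
t=6: f(6,0)=14 f(6,2)=14 f(6,4)=6 f(6,6)=1
t=7: f(7,-1)=14 f(7,1)=28 f(7,3)=20 f(7,5)=7 f(7,7)=1
t=8: f(8,0)=42 f(8,2)=48 f(8,4)=27 f(8,6)=8 f(8,8)=1
t=9: f(9,-1)=42 f(9,1)=90 f(9,3)=75 f(9,5)=35 f(9,7)=9 f(9,9)=1
t=10: f(10,0)=132 f(10,2)=165 f(10,4)=110 f(10,6)=44 f(10,8)=10 f(10,10)=1
t=11: f(11,-1)=132 f(11,1)=297 f(11,3)=275 f(11,5)=154 f(11,7)=54 f(11,9)=11 f(11,11)=1
t=12: f(12,0)=429 f(12,2)=572 f(12,4)=429 f(12,6)=208 f(12,8)=65 f(12,10)=12 f(12,12)=1
t=13: f(13,-1)=429 f(13,1)=1001 f(13,3)=1001 f(13,5)=637 f(13,7)=273 f(13,9)=77 f(13,11)=13 f(13,13)=1
t=14: f(14,0)=1430 f(14,2)=2002 f(14,4)=1638 f(14,6)=910 f(14,8)=350 f(14,10)=90 f(14,12)=14 f(14,14)=1
t=15: f(15,-1)=1430 f(15,1)=3432 f(15,3)=3640 f(15,5)=2548 f(15,7)=1260 f(15,9)=440 f(15,11)=104 f(15,13)=15 f(15,15)=1
t=16: f(16,0)=4862 f(16,2)=7072 f(16,4)=6188 f(16,6)=3808 f(16,8)=1700 f(16,10)=544 f(16,12)=119 f(16,14)=16 f(16,16)=1
t=17: f(17,-1)=4862 f(17,1)=11934 f(17,3)=13260 f(17,5)=9996 f(17,7)=5508 f(17,9)=2244 f(17,11)=663 f(17,13)=135 f(17,15)=17 f(17,17)=1
t=18: f(18,0)=16796 f(18,2)=25194 f(18,4)=23256 f(18,6)=15504 f(18,8)=7752 f(18,10)=2907 f(18,12)=798 f(18,14)=152 f(18,16)=18 f(18,18)=1
t=19: f(19,-1)=16796 f(19,1)=41990 f(19,3)=48450 f(19,5)=38760 f(19,7)=23256 f(19,9)=10659 f(19,11)=3705 f(19,13)=950 f(19,15)=170 f(19,17)=19 f(19,19)=1
t=20: f(20,0)=58786 f(20,2)=90440 f(20,4)=87210 f(20,6)=62016 f(20,8)=33915 f(20,10)=14364 f(20,12)=4655 f(20,14)=1120 f(20,16)=189 f(20,18)=20 f(20,20)=1
t=21: f(21,-1)=58786 f(21,1)=149226 f(21,3)=177650 f(21,5)=149226 f(21,7)=95931 f(21,9)=48279 f(21,11)=19019 f(21,13)=5775 f(21,15)=1309 f(21,17)=209 f(21,19)=21 f(21,21)=1
Σ_s f(21,s) = 705432
P = 705432/2097152 = 88179/262144

Answer: 88179/262144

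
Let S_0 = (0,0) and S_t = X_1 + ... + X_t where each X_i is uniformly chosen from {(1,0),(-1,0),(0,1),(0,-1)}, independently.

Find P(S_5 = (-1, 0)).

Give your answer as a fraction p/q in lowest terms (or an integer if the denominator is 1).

Answer: 25/256

Derivation:
Let h be the number of horizontal steps (so 5-h are vertical). To end at (-1,0) need (h-1)/2 right-steps and ((5-h)+0)/2 up-steps.
Sum over h with 1 ≤ h ≤ 5, h ≡ 1 (mod 2), 5-h ≡ 0 (mod 2):
h=1: C(5,1)·C(1,0)·C(4,2) = 5·1·6 = 30
h=3: C(5,3)·C(3,1)·C(2,1) = 10·3·2 = 60
h=5: C(5,5)·C(5,2)·C(0,0) = 1·10·1 = 10
Total favorable: 100
Total paths: 4^5 = 1024
P = 100/1024 = 25/256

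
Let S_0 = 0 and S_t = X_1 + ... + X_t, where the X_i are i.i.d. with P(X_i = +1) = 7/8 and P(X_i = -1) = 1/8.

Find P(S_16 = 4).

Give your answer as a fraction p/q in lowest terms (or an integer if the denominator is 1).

Answer: 282757724249/35184372088832

Derivation:
To reach position 4 after 16 steps: need 10 steps of +1 and 6 steps of -1.
Number of such sequences: C(16,10) = 8008
Each has probability (7/8)^10 · (1/8)^6 = 282475249/281474976710656
P = 8008 · 282475249/281474976710656 = 282757724249/35184372088832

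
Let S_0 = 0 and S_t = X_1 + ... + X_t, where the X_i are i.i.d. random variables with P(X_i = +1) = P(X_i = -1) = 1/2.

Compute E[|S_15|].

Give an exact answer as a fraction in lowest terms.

S_15 takes values m ≡ 1 (mod 2) with |m| ≤ 15; P(S_15=m) = C(15,(15+m)/2)/2^15.
Total paths: 2^15 = 32768
Distribution: P(S=-15)=1/32768, P(S=-13)=15/32768, P(S=-11)=105/32768, P(S=-9)=455/32768, P(S=-7)=1365/32768, P(S=-5)=3003/32768, P(S=-3)=5005/32768, P(S=-1)=6435/32768, P(S=1)=6435/32768, P(S=3)=5005/32768, P(S=5)=3003/32768, P(S=7)=1365/32768, P(S=9)=455/32768, P(S=11)=105/32768, P(S=13)=15/32768, P(S=15)=1/32768
E[|S_15|] = Σ_m |m|·P(S_15=m) = 102960/32768 = 6435/2048

Answer: 6435/2048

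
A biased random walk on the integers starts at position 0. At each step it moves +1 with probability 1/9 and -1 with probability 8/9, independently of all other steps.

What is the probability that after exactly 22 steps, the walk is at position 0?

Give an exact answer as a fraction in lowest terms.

To be at 0 after 22 steps: need exactly 11 steps of +1 and 11 of -1.
Number of such sequences: C(22,11) = 705432
Each has probability (1/9)^11 · (8/9)^11 = 8589934592/984770902183611232881
P = 705432 · 8589934592/984770902183611232881 = 2019871579701248/328256967394537077627

Answer: 2019871579701248/328256967394537077627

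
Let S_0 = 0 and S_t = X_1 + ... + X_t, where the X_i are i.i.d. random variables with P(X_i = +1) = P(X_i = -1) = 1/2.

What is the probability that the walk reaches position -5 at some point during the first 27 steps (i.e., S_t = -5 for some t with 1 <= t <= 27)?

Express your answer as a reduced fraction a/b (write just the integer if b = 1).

Answer: 46295513/134217728

Derivation:
Count via complement. Let g(t,s) = #length-t paths at position s with S_1..S_t all ≠ -5.
g(t,s) = g(t-1,s-1) + g(t-1,s+1) for s ≠ -5; g(t,-5) = 0.
t=0: g(0,0)=1
t=1: g(1,-1)=1 g(1,1)=1
t=2: g(2,-2)=1 g(2,0)=2 g(2,2)=1
t=3: g(3,-3)=1 g(3,-1)=3 g(3,1)=3 g(3,3)=1
t=4: g(4,-4)=1 g(4,-2)=4 g(4,0)=6 g(4,2)=4 g(4,4)=1
t=5: g(5,-3)=5 g(5,-1)=10 g(5,1)=10 g(5,3)=5 g(5,5)=1
t=6: g(6,-4)=5 g(6,-2)=15 g(6,0)=20 g(6,2)=15 g(6,4)=6 g(6,6)=1
t=7: g(7,-3)=20 g(7,-1)=35 g(7,1)=35 g(7,3)=21 g(7,5)=7 g(7,7)=1
t=8: g(8,-4)=20 g(8,-2)=55 g(8,0)=70 g(8,2)=56 g(8,4)=28 g(8,6)=8 g(8,8)=1
t=9: g(9,-3)=75 g(9,-1)=125 g(9,1)=126 g(9,3)=84 g(9,5)=36 g(9,7)=9 g(9,9)=1
t=10: g(10,-4)=75 g(10,-2)=200 g(10,0)=251 g(10,2)=210 g(10,4)=120 g(10,6)=45 g(10,8)=10 g(10,10)=1
t=11: g(11,-3)=275 g(11,-1)=451 g(11,1)=461 g(11,3)=330 g(11,5)=165 g(11,7)=55 g(11,9)=11 g(11,11)=1
t=12: g(12,-4)=275 g(12,-2)=726 g(12,0)=912 g(12,2)=791 g(12,4)=495 g(12,6)=220 g(12,8)=66 g(12,10)=12 g(12,12)=1
t=13: g(13,-3)=1001 g(13,-1)=1638 g(13,1)=1703 g(13,3)=1286 g(13,5)=715 g(13,7)=286 g(13,9)=78 g(13,11)=13 g(13,13)=1
t=14: g(14,-4)=1001 g(14,-2)=2639 g(14,0)=3341 g(14,2)=2989 g(14,4)=2001 g(14,6)=1001 g(14,8)=364 g(14,10)=91 g(14,12)=14 g(14,14)=1
t=15: g(15,-3)=3640 g(15,-1)=5980 g(15,1)=6330 g(15,3)=4990 g(15,5)=3002 g(15,7)=1365 g(15,9)=455 g(15,11)=105 g(15,13)=15 g(15,15)=1
t=16: g(16,-4)=3640 g(16,-2)=9620 g(16,0)=12310 g(16,2)=11320 g(16,4)=7992 g(16,6)=4367 g(16,8)=1820 g(16,10)=560 g(16,12)=120 g(16,14)=16 g(16,16)=1
t=17: g(17,-3)=13260 g(17,-1)=21930 g(17,1)=23630 g(17,3)=19312 g(17,5)=12359 g(17,7)=6187 g(17,9)=2380 g(17,11)=680 g(17,13)=136 g(17,15)=17 g(17,17)=1
t=18: g(18,-4)=13260 g(18,-2)=35190 g(18,0)=45560 g(18,2)=42942 g(18,4)=31671 g(18,6)=18546 g(18,8)=8567 g(18,10)=3060 g(18,12)=816 g(18,14)=153 g(18,16)=18 g(18,18)=1
t=19: g(19,-3)=48450 g(19,-1)=80750 g(19,1)=88502 g(19,3)=74613 g(19,5)=50217 g(19,7)=27113 g(19,9)=11627 g(19,11)=3876 g(19,13)=969 g(19,15)=171 g(19,17)=19 g(19,19)=1
t=20: g(20,-4)=48450 g(20,-2)=129200 g(20,0)=169252 g(20,2)=163115 g(20,4)=124830 g(20,6)=77330 g(20,8)=38740 g(20,10)=15503 g(20,12)=4845 g(20,14)=1140 g(20,16)=190 g(20,18)=20 g(20,20)=1
t=21: g(21,-3)=177650 g(21,-1)=298452 g(21,1)=332367 g(21,3)=287945 g(21,5)=202160 g(21,7)=116070 g(21,9)=54243 g(21,11)=20348 g(21,13)=5985 g(21,15)=1330 g(21,17)=210 g(21,19)=21 g(21,21)=1
t=22: g(22,-4)=177650 g(22,-2)=476102 g(22,0)=630819 g(22,2)=620312 g(22,4)=490105 g(22,6)=318230 g(22,8)=170313 g(22,10)=74591 g(22,12)=26333 g(22,14)=7315 g(22,16)=1540 g(22,18)=231 g(22,20)=22 g(22,22)=1
t=23: g(23,-3)=653752 g(23,-1)=1106921 g(23,1)=1251131 g(23,3)=1110417 g(23,5)=808335 g(23,7)=488543 g(23,9)=244904 g(23,11)=100924 g(23,13)=33648 g(23,15)=8855 g(23,17)=1771 g(23,19)=253 g(23,21)=23 g(23,23)=1
t=24: g(24,-4)=653752 g(24,-2)=1760673 g(24,0)=2358052 g(24,2)=2361548 g(24,4)=1918752 g(24,6)=1296878 g(24,8)=733447 g(24,10)=345828 g(24,12)=134572 g(24,14)=42503 g(24,16)=10626 g(24,18)=2024 g(24,20)=276 g(24,22)=24 g(24,24)=1
t=25: g(25,-3)=2414425 g(25,-1)=4118725 g(25,1)=4719600 g(25,3)=4280300 g(25,5)=3215630 g(25,7)=2030325 g(25,9)=1079275 g(25,11)=480400 g(25,13)=177075 g(25,15)=53129 g(25,17)=12650 g(25,19)=2300 g(25,21)=300 g(25,23)=25 g(25,25)=1
t=26: g(26,-4)=2414425 g(26,-2)=6533150 g(26,0)=8838325 g(26,2)=8999900 g(26,4)=7495930 g(26,6)=5245955 g(26,8)=3109600 g(26,10)=1559675 g(26,12)=657475 g(26,14)=230204 g(26,16)=65779 g(26,18)=14950 g(26,20)=2600 g(26,22)=325 g(26,24)=26 g(26,26)=1
t=27: g(27,-3)=8947575 g(27,-1)=15371475 g(27,1)=17838225 g(27,3)=16495830 g(27,5)=12741885 g(27,7)=8355555 g(27,9)=4669275 g(27,11)=2217150 g(27,13)=887679 g(27,15)=295983 g(27,17)=80729 g(27,19)=17550 g(27,21)=2925 g(27,23)=351 g(27,25)=27 g(27,27)=1
Paths never hitting -5: Σ_s g(27,s) = 87922215
Paths hitting -5: 2^27 - 87922215 = 46295513
P = 46295513/134217728 = 46295513/134217728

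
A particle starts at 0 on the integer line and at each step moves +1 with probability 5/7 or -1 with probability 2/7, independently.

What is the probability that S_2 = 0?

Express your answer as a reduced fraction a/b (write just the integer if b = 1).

To be at 0 after 2 steps: need exactly 1 step of +1 and 1 of -1.
Number of such sequences: C(2,1) = 2
Each has probability (5/7)^1 · (2/7)^1 = 10/49
P = 2 · 10/49 = 20/49

Answer: 20/49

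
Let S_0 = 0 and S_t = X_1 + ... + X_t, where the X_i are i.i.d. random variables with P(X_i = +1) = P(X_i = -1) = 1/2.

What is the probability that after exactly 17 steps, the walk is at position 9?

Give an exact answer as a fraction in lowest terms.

Answer: 595/32768

Derivation:
To reach position 9 after 17 steps: need 13 steps of +1 and 4 of -1.
Favorable paths: C(17,13) = 2380
Total paths: 2^17 = 131072
P = 2380/131072 = 595/32768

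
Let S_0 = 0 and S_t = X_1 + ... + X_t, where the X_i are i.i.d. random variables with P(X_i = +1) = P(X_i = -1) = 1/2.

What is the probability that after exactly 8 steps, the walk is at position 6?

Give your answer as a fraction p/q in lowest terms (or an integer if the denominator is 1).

Answer: 1/32

Derivation:
To reach position 6 after 8 steps: need 7 steps of +1 and 1 of -1.
Favorable paths: C(8,7) = 8
Total paths: 2^8 = 256
P = 8/256 = 1/32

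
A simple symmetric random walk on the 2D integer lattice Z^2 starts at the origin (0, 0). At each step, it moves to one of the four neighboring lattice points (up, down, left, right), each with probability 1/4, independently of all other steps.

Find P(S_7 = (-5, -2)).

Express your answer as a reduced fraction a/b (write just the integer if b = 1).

Let h be the number of horizontal steps (so 7-h are vertical). To end at (-5,-2) need (h-5)/2 right-steps and ((7-h)-2)/2 up-steps.
Sum over h with 5 ≤ h ≤ 5, h ≡ 1 (mod 2), 7-h ≡ 0 (mod 2):
h=5: C(7,5)·C(5,0)·C(2,0) = 21·1·1 = 21
Total favorable: 21
Total paths: 4^7 = 16384
P = 21/16384 = 21/16384

Answer: 21/16384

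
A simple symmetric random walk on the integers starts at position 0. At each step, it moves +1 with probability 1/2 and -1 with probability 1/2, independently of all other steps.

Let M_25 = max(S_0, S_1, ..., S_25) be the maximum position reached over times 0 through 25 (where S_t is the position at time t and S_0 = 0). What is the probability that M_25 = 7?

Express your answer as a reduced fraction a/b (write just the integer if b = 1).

Answer: 2042975/33554432

Derivation:
Let M_25 = max(S_0,...,S_25). Use the reflection principle: for j ≥ 1, #{paths with M_25 ≥ j} = #{S_25 ≥ j} + #{S_25 ≥ j+1}.
By reflection, #{M_25 ≥ 7} = #{S_25 ≥ 7} + #{S_25 ≥ 8} = 3850756 + 1807781 = 5658537.
#{M_25 ≥ 8} = #{S_25 ≥ 8} + #{S_25 ≥ 9} = 1807781 + 1807781 = 3615562.
#{M_25 = 7} = 5658537 - 3615562 = 2042975.
P(M_25 = 7) = 2042975/33554432 = 2042975/33554432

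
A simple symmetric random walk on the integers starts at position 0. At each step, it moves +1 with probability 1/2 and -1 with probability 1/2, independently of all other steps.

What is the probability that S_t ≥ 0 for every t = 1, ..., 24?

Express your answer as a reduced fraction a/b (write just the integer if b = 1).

Answer: 676039/4194304

Derivation:
Let f(t,s) = #length-t paths at position s with S_1..S_t all ≥ 0.
f(t,s) = f(t-1,s-1) + f(t-1,s+1) for s ≥ 0; f(t,s) = 0 for s < 0.
t=0: f(0,0)=1
t=1: f(1,1)=1
t=2: f(2,0)=1 f(2,2)=1
t=3: f(3,1)=2 f(3,3)=1
t=4: f(4,0)=2 f(4,2)=3 f(4,4)=1
t=5: f(5,1)=5 f(5,3)=4 f(5,5)=1
t=6: f(6,0)=5 f(6,2)=9 f(6,4)=5 f(6,6)=1
t=7: f(7,1)=14 f(7,3)=14 f(7,5)=6 f(7,7)=1
t=8: f(8,0)=14 f(8,2)=28 f(8,4)=20 f(8,6)=7 f(8,8)=1
t=9: f(9,1)=42 f(9,3)=48 f(9,5)=27 f(9,7)=8 f(9,9)=1
t=10: f(10,0)=42 f(10,2)=90 f(10,4)=75 f(10,6)=35 f(10,8)=9 f(10,10)=1
t=11: f(11,1)=132 f(11,3)=165 f(11,5)=110 f(11,7)=44 f(11,9)=10 f(11,11)=1
t=12: f(12,0)=132 f(12,2)=297 f(12,4)=275 f(12,6)=154 f(12,8)=54 f(12,10)=11 f(12,12)=1
t=13: f(13,1)=429 f(13,3)=572 f(13,5)=429 f(13,7)=208 f(13,9)=65 f(13,11)=12 f(13,13)=1
t=14: f(14,0)=429 f(14,2)=1001 f(14,4)=1001 f(14,6)=637 f(14,8)=273 f(14,10)=77 f(14,12)=13 f(14,14)=1
t=15: f(15,1)=1430 f(15,3)=2002 f(15,5)=1638 f(15,7)=910 f(15,9)=350 f(15,11)=90 f(15,13)=14 f(15,15)=1
t=16: f(16,0)=1430 f(16,2)=3432 f(16,4)=3640 f(16,6)=2548 f(16,8)=1260 f(16,10)=440 f(16,12)=104 f(16,14)=15 f(16,16)=1
t=17: f(17,1)=4862 f(17,3)=7072 f(17,5)=6188 f(17,7)=3808 f(17,9)=1700 f(17,11)=544 f(17,13)=119 f(17,15)=16 f(17,17)=1
t=18: f(18,0)=4862 f(18,2)=11934 f(18,4)=13260 f(18,6)=9996 f(18,8)=5508 f(18,10)=2244 f(18,12)=663 f(18,14)=135 f(18,16)=17 f(18,18)=1
t=19: f(19,1)=16796 f(19,3)=25194 f(19,5)=23256 f(19,7)=15504 f(19,9)=7752 f(19,11)=2907 f(19,13)=798 f(19,15)=152 f(19,17)=18 f(19,19)=1
t=20: f(20,0)=16796 f(20,2)=41990 f(20,4)=48450 f(20,6)=38760 f(20,8)=23256 f(20,10)=10659 f(20,12)=3705 f(20,14)=950 f(20,16)=170 f(20,18)=19 f(20,20)=1
t=21: f(21,1)=58786 f(21,3)=90440 f(21,5)=87210 f(21,7)=62016 f(21,9)=33915 f(21,11)=14364 f(21,13)=4655 f(21,15)=1120 f(21,17)=189 f(21,19)=20 f(21,21)=1
t=22: f(22,0)=58786 f(22,2)=149226 f(22,4)=177650 f(22,6)=149226 f(22,8)=95931 f(22,10)=48279 f(22,12)=19019 f(22,14)=5775 f(22,16)=1309 f(22,18)=209 f(22,20)=21 f(22,22)=1
t=23: f(23,1)=208012 f(23,3)=326876 f(23,5)=326876 f(23,7)=245157 f(23,9)=144210 f(23,11)=67298 f(23,13)=24794 f(23,15)=7084 f(23,17)=1518 f(23,19)=230 f(23,21)=22 f(23,23)=1
t=24: f(24,0)=208012 f(24,2)=534888 f(24,4)=653752 f(24,6)=572033 f(24,8)=389367 f(24,10)=211508 f(24,12)=92092 f(24,14)=31878 f(24,16)=8602 f(24,18)=1748 f(24,20)=252 f(24,22)=23 f(24,24)=1
Σ_s f(24,s) = 2704156
P = 2704156/16777216 = 676039/4194304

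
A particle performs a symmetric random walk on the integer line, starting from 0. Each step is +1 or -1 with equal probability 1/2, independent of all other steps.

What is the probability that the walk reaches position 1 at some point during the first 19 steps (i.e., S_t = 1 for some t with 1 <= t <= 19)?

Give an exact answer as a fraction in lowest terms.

Count via complement. Let g(t,s) = #length-t paths at position s with S_1..S_t all ≠ 1.
g(t,s) = g(t-1,s-1) + g(t-1,s+1) for s ≠ 1; g(t,1) = 0.
t=0: g(0,0)=1
t=1: g(1,-1)=1
t=2: g(2,-2)=1 g(2,0)=1
t=3: g(3,-3)=1 g(3,-1)=2
t=4: g(4,-4)=1 g(4,-2)=3 g(4,0)=2
t=5: g(5,-5)=1 g(5,-3)=4 g(5,-1)=5
t=6: g(6,-6)=1 g(6,-4)=5 g(6,-2)=9 g(6,0)=5
t=7: g(7,-7)=1 g(7,-5)=6 g(7,-3)=14 g(7,-1)=14
t=8: g(8,-8)=1 g(8,-6)=7 g(8,-4)=20 g(8,-2)=28 g(8,0)=14
t=9: g(9,-9)=1 g(9,-7)=8 g(9,-5)=27 g(9,-3)=48 g(9,-1)=42
t=10: g(10,-10)=1 g(10,-8)=9 g(10,-6)=35 g(10,-4)=75 g(10,-2)=90 g(10,0)=42
t=11: g(11,-11)=1 g(11,-9)=10 g(11,-7)=44 g(11,-5)=110 g(11,-3)=165 g(11,-1)=132
t=12: g(12,-12)=1 g(12,-10)=11 g(12,-8)=54 g(12,-6)=154 g(12,-4)=275 g(12,-2)=297 g(12,0)=132
t=13: g(13,-13)=1 g(13,-11)=12 g(13,-9)=65 g(13,-7)=208 g(13,-5)=429 g(13,-3)=572 g(13,-1)=429
t=14: g(14,-14)=1 g(14,-12)=13 g(14,-10)=77 g(14,-8)=273 g(14,-6)=637 g(14,-4)=1001 g(14,-2)=1001 g(14,0)=429
t=15: g(15,-15)=1 g(15,-13)=14 g(15,-11)=90 g(15,-9)=350 g(15,-7)=910 g(15,-5)=1638 g(15,-3)=2002 g(15,-1)=1430
t=16: g(16,-16)=1 g(16,-14)=15 g(16,-12)=104 g(16,-10)=440 g(16,-8)=1260 g(16,-6)=2548 g(16,-4)=3640 g(16,-2)=3432 g(16,0)=1430
t=17: g(17,-17)=1 g(17,-15)=16 g(17,-13)=119 g(17,-11)=544 g(17,-9)=1700 g(17,-7)=3808 g(17,-5)=6188 g(17,-3)=7072 g(17,-1)=4862
t=18: g(18,-18)=1 g(18,-16)=17 g(18,-14)=135 g(18,-12)=663 g(18,-10)=2244 g(18,-8)=5508 g(18,-6)=9996 g(18,-4)=13260 g(18,-2)=11934 g(18,0)=4862
t=19: g(19,-19)=1 g(19,-17)=18 g(19,-15)=152 g(19,-13)=798 g(19,-11)=2907 g(19,-9)=7752 g(19,-7)=15504 g(19,-5)=23256 g(19,-3)=25194 g(19,-1)=16796
Paths never hitting 1: Σ_s g(19,s) = 92378
Paths hitting 1: 2^19 - 92378 = 431910
P = 431910/524288 = 215955/262144

Answer: 215955/262144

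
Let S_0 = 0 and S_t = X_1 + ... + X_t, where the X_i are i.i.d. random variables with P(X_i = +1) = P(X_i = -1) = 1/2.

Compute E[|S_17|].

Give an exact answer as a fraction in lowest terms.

Answer: 109395/32768

Derivation:
S_17 takes values m ≡ 1 (mod 2) with |m| ≤ 17; P(S_17=m) = C(17,(17+m)/2)/2^17.
Total paths: 2^17 = 131072
Distribution: P(S=-17)=1/131072, P(S=-15)=17/131072, P(S=-13)=136/131072, P(S=-11)=680/131072, P(S=-9)=2380/131072, P(S=-7)=6188/131072, P(S=-5)=12376/131072, P(S=-3)=19448/131072, P(S=-1)=24310/131072, P(S=1)=24310/131072, P(S=3)=19448/131072, P(S=5)=12376/131072, P(S=7)=6188/131072, P(S=9)=2380/131072, P(S=11)=680/131072, P(S=13)=136/131072, P(S=15)=17/131072, P(S=17)=1/131072
E[|S_17|] = Σ_m |m|·P(S_17=m) = 437580/131072 = 109395/32768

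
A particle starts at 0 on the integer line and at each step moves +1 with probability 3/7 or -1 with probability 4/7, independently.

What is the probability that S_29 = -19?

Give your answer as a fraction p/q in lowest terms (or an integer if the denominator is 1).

To reach position -19 after 29 steps: need 5 steps of +1 and 24 steps of -1.
Number of such sequences: C(29,5) = 118755
Each has probability (3/7)^5 · (4/7)^24 = 68398419340689408/3219905755813179726837607
P = 118755 · 68398419340689408/3219905755813179726837607 = 1160379184114795806720/459986536544739960976801

Answer: 1160379184114795806720/459986536544739960976801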